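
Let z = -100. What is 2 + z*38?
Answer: -3798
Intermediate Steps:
2 + z*38 = 2 - 100*38 = 2 - 3800 = -3798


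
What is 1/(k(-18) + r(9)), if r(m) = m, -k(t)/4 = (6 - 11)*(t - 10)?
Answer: -1/551 ≈ -0.0018149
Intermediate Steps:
k(t) = -200 + 20*t (k(t) = -4*(6 - 11)*(t - 10) = -(-20)*(-10 + t) = -4*(50 - 5*t) = -200 + 20*t)
1/(k(-18) + r(9)) = 1/((-200 + 20*(-18)) + 9) = 1/((-200 - 360) + 9) = 1/(-560 + 9) = 1/(-551) = -1/551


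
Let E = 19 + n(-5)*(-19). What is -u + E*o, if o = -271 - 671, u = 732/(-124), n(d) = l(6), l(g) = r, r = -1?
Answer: -1109493/31 ≈ -35790.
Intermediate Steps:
l(g) = -1
n(d) = -1
u = -183/31 (u = 732*(-1/124) = -183/31 ≈ -5.9032)
E = 38 (E = 19 - 1*(-19) = 19 + 19 = 38)
o = -942
-u + E*o = -1*(-183/31) + 38*(-942) = 183/31 - 35796 = -1109493/31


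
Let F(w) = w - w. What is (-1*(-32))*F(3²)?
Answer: 0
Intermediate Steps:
F(w) = 0
(-1*(-32))*F(3²) = -1*(-32)*0 = 32*0 = 0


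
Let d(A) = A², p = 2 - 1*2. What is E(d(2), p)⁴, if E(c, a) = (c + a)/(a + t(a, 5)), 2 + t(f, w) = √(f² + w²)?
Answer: 256/81 ≈ 3.1605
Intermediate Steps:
t(f, w) = -2 + √(f² + w²)
p = 0 (p = 2 - 2 = 0)
E(c, a) = (a + c)/(-2 + a + √(25 + a²)) (E(c, a) = (c + a)/(a + (-2 + √(a² + 5²))) = (a + c)/(a + (-2 + √(a² + 25))) = (a + c)/(a + (-2 + √(25 + a²))) = (a + c)/(-2 + a + √(25 + a²)))
E(d(2), p)⁴ = ((0 + 2²)/(-2 + 0 + √(25 + 0²)))⁴ = ((0 + 4)/(-2 + 0 + √(25 + 0)))⁴ = (4/(-2 + 0 + √25))⁴ = (4/(-2 + 0 + 5))⁴ = (4/3)⁴ = 256/81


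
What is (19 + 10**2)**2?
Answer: 14161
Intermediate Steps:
(19 + 10**2)**2 = (19 + 100)**2 = 119**2 = 14161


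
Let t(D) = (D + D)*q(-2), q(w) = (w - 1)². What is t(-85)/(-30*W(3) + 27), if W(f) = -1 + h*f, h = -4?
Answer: -510/139 ≈ -3.6691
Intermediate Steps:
W(f) = -1 - 4*f
q(w) = (-1 + w)²
t(D) = 18*D (t(D) = (D + D)*(-1 - 2)² = (2*D)*(-3)² = (2*D)*9 = 18*D)
t(-85)/(-30*W(3) + 27) = (18*(-85))/(-30*(-1 - 4*3) + 27) = -1530/(-30*(-1 - 12) + 27) = -1530/(-30*(-13) + 27) = -1530/(390 + 27) = -1530/417 = -1530*1/417 = -510/139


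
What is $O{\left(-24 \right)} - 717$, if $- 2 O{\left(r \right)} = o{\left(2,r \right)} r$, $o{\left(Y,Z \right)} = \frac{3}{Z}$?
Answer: $- \frac{1437}{2} \approx -718.5$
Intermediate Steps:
$O{\left(r \right)} = - \frac{3}{2}$ ($O{\left(r \right)} = - \frac{\frac{3}{r} r}{2} = \left(- \frac{1}{2}\right) 3 = - \frac{3}{2}$)
$O{\left(-24 \right)} - 717 = - \frac{3}{2} - 717 = - \frac{1437}{2}$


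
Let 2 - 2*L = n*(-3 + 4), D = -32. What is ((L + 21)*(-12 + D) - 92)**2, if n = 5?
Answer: 902500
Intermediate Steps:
L = -3/2 (L = 1 - 5*(-3 + 4)/2 = 1 - 5/2 = -3/2 ≈ -1.5000)
((L + 21)*(-12 + D) - 92)**2 = ((-3/2 + 21)*(-12 - 32) - 92)**2 = ((39/2)*(-44) - 92)**2 = (-858 - 92)**2 = (-950)**2 = 902500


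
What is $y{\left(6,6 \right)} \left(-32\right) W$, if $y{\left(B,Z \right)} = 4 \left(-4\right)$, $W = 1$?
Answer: $512$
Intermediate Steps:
$y{\left(B,Z \right)} = -16$
$y{\left(6,6 \right)} \left(-32\right) W = \left(-16\right) \left(-32\right) 1 = 512 \cdot 1 = 512$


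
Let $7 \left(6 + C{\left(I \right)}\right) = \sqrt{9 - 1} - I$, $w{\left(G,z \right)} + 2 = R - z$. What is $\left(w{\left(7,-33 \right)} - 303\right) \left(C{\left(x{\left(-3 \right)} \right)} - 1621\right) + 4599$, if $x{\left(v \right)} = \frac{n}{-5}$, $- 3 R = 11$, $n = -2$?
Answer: $\frac{47578064}{105} - \frac{1654 \sqrt{2}}{21} \approx 4.5301 \cdot 10^{5}$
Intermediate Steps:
$R = - \frac{11}{3}$ ($R = \left(- \frac{1}{3}\right) 11 = - \frac{11}{3} \approx -3.6667$)
$w{\left(G,z \right)} = - \frac{17}{3} - z$ ($w{\left(G,z \right)} = -2 - \left(\frac{11}{3} + z\right) = - \frac{17}{3} - z$)
$x{\left(v \right)} = \frac{2}{5}$ ($x{\left(v \right)} = - \frac{2}{-5} = \left(-2\right) \left(- \frac{1}{5}\right) = \frac{2}{5}$)
$C{\left(I \right)} = -6 - \frac{I}{7} + \frac{2 \sqrt{2}}{7}$ ($C{\left(I \right)} = -6 + \frac{\sqrt{9 - 1} - I}{7} = -6 + \frac{\sqrt{8} - I}{7} = -6 + \frac{2 \sqrt{2} - I}{7} = -6 + \frac{- I + 2 \sqrt{2}}{7} = -6 - \left(- \frac{2 \sqrt{2}}{7} + \frac{I}{7}\right) = -6 - \frac{I}{7} + \frac{2 \sqrt{2}}{7}$)
$\left(w{\left(7,-33 \right)} - 303\right) \left(C{\left(x{\left(-3 \right)} \right)} - 1621\right) + 4599 = \left(\left(- \frac{17}{3} - -33\right) - 303\right) \left(\left(-6 - \frac{2}{35} + \frac{2 \sqrt{2}}{7}\right) - 1621\right) + 4599 = \left(\left(- \frac{17}{3} + 33\right) - 303\right) \left(\left(-6 - \frac{2}{35} + \frac{2 \sqrt{2}}{7}\right) - 1621\right) + 4599 = \left(\frac{82}{3} - 303\right) \left(\left(- \frac{212}{35} + \frac{2 \sqrt{2}}{7}\right) - 1621\right) + 4599 = - \frac{827 \left(- \frac{56947}{35} + \frac{2 \sqrt{2}}{7}\right)}{3} + 4599 = \left(\frac{47095169}{105} - \frac{1654 \sqrt{2}}{21}\right) + 4599 = \frac{47578064}{105} - \frac{1654 \sqrt{2}}{21}$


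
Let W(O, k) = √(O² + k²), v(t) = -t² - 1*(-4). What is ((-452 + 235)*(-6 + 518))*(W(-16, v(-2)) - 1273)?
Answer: 139657728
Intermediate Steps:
v(t) = 4 - t² (v(t) = -t² + 4 = 4 - t²)
((-452 + 235)*(-6 + 518))*(W(-16, v(-2)) - 1273) = ((-452 + 235)*(-6 + 518))*(√((-16)² + (4 - 1*(-2)²)²) - 1273) = (-217*512)*(√(256 + (4 - 1*4)²) - 1273) = -111104*(√(256 + (4 - 4)²) - 1273) = -111104*(√(256 + 0²) - 1273) = -111104*(√(256 + 0) - 1273) = -111104*(√256 - 1273) = -111104*(16 - 1273) = -111104*(-1257) = 139657728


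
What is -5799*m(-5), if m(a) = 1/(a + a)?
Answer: 5799/10 ≈ 579.90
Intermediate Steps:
m(a) = 1/(2*a)
-5799*m(-5) = -5799/(2*(-5)) = -5799*(-1)/(2*5) = -5799*(-1/10) = 5799/10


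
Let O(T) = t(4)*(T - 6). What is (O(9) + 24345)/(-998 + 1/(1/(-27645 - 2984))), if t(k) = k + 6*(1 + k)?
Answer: -24447/31627 ≈ -0.77298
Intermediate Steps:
t(k) = 6 + 7*k (t(k) = k + (6 + 6*k) = 6 + 7*k)
O(T) = -204 + 34*T (O(T) = (6 + 7*4)*(T - 6) = (6 + 28)*(-6 + T) = 34*(-6 + T) = -204 + 34*T)
(O(9) + 24345)/(-998 + 1/(1/(-27645 - 2984))) = ((-204 + 34*9) + 24345)/(-998 + 1/(1/(-27645 - 2984))) = ((-204 + 306) + 24345)/(-998 + 1/(1/(-30629))) = (102 + 24345)/(-998 + 1/(-1/30629)) = 24447/(-998 - 30629) = 24447/(-31627) = 24447*(-1/31627) = -24447/31627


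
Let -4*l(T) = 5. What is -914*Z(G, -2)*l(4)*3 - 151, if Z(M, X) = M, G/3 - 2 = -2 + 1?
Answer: 20263/2 ≈ 10132.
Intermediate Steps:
l(T) = -5/4 (l(T) = -1/4*5 = -5/4)
G = 3 (G = 6 + 3*(-2 + 1) = 6 + 3*(-1) = 6 - 3 = 3)
-914*Z(G, -2)*l(4)*3 - 151 = -914*3*(-5/4)*3 - 151 = -(-6855)*3/2 - 151 = -914*(-45/4) - 151 = 20565/2 - 151 = 20263/2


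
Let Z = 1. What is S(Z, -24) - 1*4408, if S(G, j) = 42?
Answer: -4366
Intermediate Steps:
S(Z, -24) - 1*4408 = 42 - 1*4408 = 42 - 4408 = -4366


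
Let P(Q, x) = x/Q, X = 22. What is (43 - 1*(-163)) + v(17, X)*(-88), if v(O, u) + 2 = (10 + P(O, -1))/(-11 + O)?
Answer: 12046/51 ≈ 236.20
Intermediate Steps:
v(O, u) = -2 + (10 - 1/O)/(-11 + O)
(43 - 1*(-163)) + v(17, X)*(-88) = (43 - 1*(-163)) + ((-1 - 2*17*(-16 + 17))/(17*(-11 + 17)))*(-88) = (43 + 163) + ((1/17)*(-1 - 2*17*1)/6)*(-88) = 206 + ((1/17)*(1/6)*(-1 - 34))*(-88) = 206 + ((1/17)*(1/6)*(-35))*(-88) = 206 - 35/102*(-88) = 206 + 1540/51 = 12046/51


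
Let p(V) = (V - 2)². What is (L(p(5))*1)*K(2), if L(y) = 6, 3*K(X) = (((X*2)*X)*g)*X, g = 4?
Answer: 128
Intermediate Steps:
p(V) = (-2 + V)²
K(X) = 8*X³/3 (K(X) = ((((X*2)*X)*4)*X)/3 = ((((2*X)*X)*4)*X)/3 = (((2*X²)*4)*X)/3 = ((8*X²)*X)/3 = (8*X³)/3 = 8*X³/3)
(L(p(5))*1)*K(2) = (6*1)*((8/3)*2³) = 6*((8/3)*8) = 6*(64/3) = 128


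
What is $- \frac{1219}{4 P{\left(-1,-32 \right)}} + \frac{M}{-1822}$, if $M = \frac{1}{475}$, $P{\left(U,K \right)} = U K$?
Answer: $- \frac{527491839}{55388800} \approx -9.5234$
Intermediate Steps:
$P{\left(U,K \right)} = K U$
$M = \frac{1}{475} \approx 0.0021053$
$- \frac{1219}{4 P{\left(-1,-32 \right)}} + \frac{M}{-1822} = - \frac{1219}{4 \left(\left(-32\right) \left(-1\right)\right)} + \frac{1}{475 \left(-1822\right)} = - \frac{1219}{4 \cdot 32} + \frac{1}{475} \left(- \frac{1}{1822}\right) = - \frac{1219}{128} - \frac{1}{865450} = - \frac{527491839}{55388800}$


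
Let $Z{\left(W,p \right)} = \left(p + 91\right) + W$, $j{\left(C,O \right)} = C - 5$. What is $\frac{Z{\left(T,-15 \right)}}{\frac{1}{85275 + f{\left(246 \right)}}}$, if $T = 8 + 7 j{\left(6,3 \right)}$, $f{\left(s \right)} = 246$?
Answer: $7782411$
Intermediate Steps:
$j{\left(C,O \right)} = -5 + C$
$T = 15$ ($T = 8 + 7 \left(-5 + 6\right) = 8 + 7 \cdot 1 = 8 + 7 = 15$)
$Z{\left(W,p \right)} = 91 + W + p$ ($Z{\left(W,p \right)} = \left(91 + p\right) + W = 91 + W + p$)
$\frac{Z{\left(T,-15 \right)}}{\frac{1}{85275 + f{\left(246 \right)}}} = \frac{91 + 15 - 15}{\frac{1}{85275 + 246}} = \frac{91}{\frac{1}{85521}} = 91 \frac{1}{\frac{1}{85521}} = 91 \cdot 85521 = 7782411$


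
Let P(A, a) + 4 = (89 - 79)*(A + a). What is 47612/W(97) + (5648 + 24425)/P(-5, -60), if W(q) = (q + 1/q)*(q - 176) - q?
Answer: -8553111461/164110182 ≈ -52.118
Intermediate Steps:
P(A, a) = -4 + 10*A + 10*a (P(A, a) = -4 + (89 - 79)*(A + a) = -4 + 10*(A + a) = -4 + (10*A + 10*a) = -4 + 10*A + 10*a)
W(q) = -q + (-176 + q)*(q + 1/q) (W(q) = (q + 1/q)*(-176 + q) - q = (-176 + q)*(q + 1/q) - q = -q + (-176 + q)*(q + 1/q))
47612/W(97) + (5648 + 24425)/P(-5, -60) = 47612/(1 + 97² - 177*97 - 176/97) + (5648 + 24425)/(-4 + 10*(-5) + 10*(-60)) = 47612/(1 + 9409 - 17169 - 176*1/97) + 30073/(-4 - 50 - 600) = 47612/(1 + 9409 - 17169 - 176/97) + 30073/(-654) = 47612/(-752799/97) + 30073*(-1/654) = 47612*(-97/752799) - 30073/654 = -4618364/752799 - 30073/654 = -8553111461/164110182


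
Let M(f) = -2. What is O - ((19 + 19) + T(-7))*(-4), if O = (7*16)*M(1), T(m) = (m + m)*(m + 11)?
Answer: -296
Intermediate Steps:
T(m) = 2*m*(11 + m) (T(m) = (2*m)*(11 + m) = 2*m*(11 + m))
O = -224 (O = (7*16)*(-2) = 112*(-2) = -224)
O - ((19 + 19) + T(-7))*(-4) = -224 - ((19 + 19) + 2*(-7)*(11 - 7))*(-4) = -224 - (38 + 2*(-7)*4)*(-4) = -224 - (38 - 56)*(-4) = -224 - (-18)*(-4) = -224 - 1*72 = -224 - 72 = -296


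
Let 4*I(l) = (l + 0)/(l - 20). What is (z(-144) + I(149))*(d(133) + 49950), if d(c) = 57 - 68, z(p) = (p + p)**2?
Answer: 2137351895567/516 ≈ 4.1422e+9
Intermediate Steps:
z(p) = 4*p**2 (z(p) = (2*p)**2 = 4*p**2)
d(c) = -11
I(l) = l/(4*(-20 + l)) (I(l) = ((l + 0)/(l - 20))/4 = (l/(-20 + l))/4 = l/(4*(-20 + l)))
(z(-144) + I(149))*(d(133) + 49950) = (4*(-144)**2 + (1/4)*149/(-20 + 149))*(-11 + 49950) = (4*20736 + (1/4)*149/129)*49939 = (82944 + (1/4)*149*(1/129))*49939 = (82944 + 149/516)*49939 = (42799253/516)*49939 = 2137351895567/516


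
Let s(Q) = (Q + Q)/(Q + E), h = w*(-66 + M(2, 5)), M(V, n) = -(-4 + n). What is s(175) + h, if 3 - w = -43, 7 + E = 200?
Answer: -566913/184 ≈ -3081.0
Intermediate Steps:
M(V, n) = 4 - n
E = 193 (E = -7 + 200 = 193)
w = 46 (w = 3 - 1*(-43) = 3 + 43 = 46)
h = -3082 (h = 46*(-66 + (4 - 1*5)) = 46*(-66 + (4 - 5)) = 46*(-66 - 1) = 46*(-67) = -3082)
s(Q) = 2*Q/(193 + Q) (s(Q) = (Q + Q)/(Q + 193) = (2*Q)/(193 + Q) = 2*Q/(193 + Q))
s(175) + h = 2*175/(193 + 175) - 3082 = 2*175/368 - 3082 = 2*175*(1/368) - 3082 = 175/184 - 3082 = -566913/184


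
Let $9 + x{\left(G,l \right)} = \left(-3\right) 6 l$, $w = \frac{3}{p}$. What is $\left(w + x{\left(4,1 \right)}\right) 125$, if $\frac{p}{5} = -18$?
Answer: $- \frac{20275}{6} \approx -3379.2$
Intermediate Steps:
$p = -90$ ($p = 5 \left(-18\right) = -90$)
$w = - \frac{1}{30}$ ($w = \frac{3}{-90} = 3 \left(- \frac{1}{90}\right) = - \frac{1}{30} \approx -0.033333$)
$x{\left(G,l \right)} = -9 - 18 l$ ($x{\left(G,l \right)} = -9 + \left(-3\right) 6 l = -9 - 18 l$)
$\left(w + x{\left(4,1 \right)}\right) 125 = \left(- \frac{1}{30} - 27\right) 125 = \left(- \frac{811}{30}\right) 125 = - \frac{20275}{6}$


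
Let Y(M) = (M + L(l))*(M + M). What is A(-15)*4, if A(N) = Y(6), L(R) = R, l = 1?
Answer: 336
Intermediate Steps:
Y(M) = 2*M*(1 + M) (Y(M) = (M + 1)*(M + M) = (1 + M)*(2*M) = 2*M*(1 + M))
A(N) = 84 (A(N) = 2*6*(1 + 6) = 2*6*7 = 84)
A(-15)*4 = 84*4 = 336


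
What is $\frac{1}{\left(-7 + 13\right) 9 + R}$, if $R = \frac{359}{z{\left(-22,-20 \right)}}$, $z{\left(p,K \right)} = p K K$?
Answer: $\frac{8800}{474841} \approx 0.018533$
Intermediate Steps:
$z{\left(p,K \right)} = p K^{2}$ ($z{\left(p,K \right)} = K p K = p K^{2}$)
$R = - \frac{359}{8800}$ ($R = \frac{359}{\left(-22\right) \left(-20\right)^{2}} = \frac{359}{\left(-22\right) 400} = \frac{359}{-8800} = 359 \left(- \frac{1}{8800}\right) = - \frac{359}{8800} \approx -0.040795$)
$\frac{1}{\left(-7 + 13\right) 9 + R} = \frac{1}{\left(-7 + 13\right) 9 - \frac{359}{8800}} = \frac{1}{6 \cdot 9 - \frac{359}{8800}} = \frac{1}{54 - \frac{359}{8800}} = \frac{1}{\frac{474841}{8800}} = \frac{8800}{474841}$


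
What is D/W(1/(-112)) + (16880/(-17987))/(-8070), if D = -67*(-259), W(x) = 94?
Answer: 251887786349/1364457846 ≈ 184.61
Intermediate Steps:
D = 17353
D/W(1/(-112)) + (16880/(-17987))/(-8070) = 17353/94 + (16880/(-17987))/(-8070) = 17353*(1/94) + (16880*(-1/17987))*(-1/8070) = 17353/94 - 16880/17987*(-1/8070) = 17353/94 + 1688/14515509 = 251887786349/1364457846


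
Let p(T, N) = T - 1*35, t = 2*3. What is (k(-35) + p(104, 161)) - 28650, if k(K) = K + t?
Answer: -28610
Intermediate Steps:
t = 6
p(T, N) = -35 + T (p(T, N) = T - 35 = -35 + T)
k(K) = 6 + K (k(K) = K + 6 = 6 + K)
(k(-35) + p(104, 161)) - 28650 = ((6 - 35) + (-35 + 104)) - 28650 = (-29 + 69) - 28650 = 40 - 28650 = -28610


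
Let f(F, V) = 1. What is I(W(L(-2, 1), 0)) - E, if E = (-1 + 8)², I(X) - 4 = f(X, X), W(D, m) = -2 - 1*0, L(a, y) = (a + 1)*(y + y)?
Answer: -44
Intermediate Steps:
L(a, y) = 2*y*(1 + a) (L(a, y) = (1 + a)*(2*y) = 2*y*(1 + a))
W(D, m) = -2 (W(D, m) = -2 + 0 = -2)
I(X) = 5 (I(X) = 4 + 1 = 5)
E = 49 (E = 7² = 49)
I(W(L(-2, 1), 0)) - E = 5 - 1*49 = 5 - 49 = -44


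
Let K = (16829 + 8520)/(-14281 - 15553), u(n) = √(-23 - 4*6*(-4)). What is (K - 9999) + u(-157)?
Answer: -298335515/29834 + √73 ≈ -9991.3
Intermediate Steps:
u(n) = √73 (u(n) = √(-23 - 24*(-4)) = √(-23 + 96) = √73)
K = -25349/29834 (K = 25349/(-29834) = 25349*(-1/29834) = -25349/29834 ≈ -0.84967)
(K - 9999) + u(-157) = (-25349/29834 - 9999) + √73 = -298335515/29834 + √73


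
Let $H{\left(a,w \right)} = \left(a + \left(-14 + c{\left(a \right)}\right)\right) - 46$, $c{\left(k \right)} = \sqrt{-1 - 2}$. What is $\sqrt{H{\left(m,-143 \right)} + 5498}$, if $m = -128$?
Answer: $\sqrt{5310 + i \sqrt{3}} \approx 72.87 + 0.012 i$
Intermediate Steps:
$c{\left(k \right)} = i \sqrt{3}$ ($c{\left(k \right)} = \sqrt{-3} = i \sqrt{3}$)
$H{\left(a,w \right)} = -60 + a + i \sqrt{3}$ ($H{\left(a,w \right)} = \left(a - \left(14 - i \sqrt{3}\right)\right) - 46 = \left(-14 + a + i \sqrt{3}\right) - 46 = -60 + a + i \sqrt{3}$)
$\sqrt{H{\left(m,-143 \right)} + 5498} = \sqrt{\left(-60 - 128 + i \sqrt{3}\right) + 5498} = \sqrt{\left(-188 + i \sqrt{3}\right) + 5498} = \sqrt{5310 + i \sqrt{3}}$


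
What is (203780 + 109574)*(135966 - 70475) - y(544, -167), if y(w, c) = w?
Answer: 20521866270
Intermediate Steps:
(203780 + 109574)*(135966 - 70475) - y(544, -167) = (203780 + 109574)*(135966 - 70475) - 1*544 = 313354*65491 - 544 = 20521866814 - 544 = 20521866270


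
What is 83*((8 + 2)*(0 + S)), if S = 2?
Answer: 1660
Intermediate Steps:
83*((8 + 2)*(0 + S)) = 83*((8 + 2)*(0 + 2)) = 83*(10*2) = 83*20 = 1660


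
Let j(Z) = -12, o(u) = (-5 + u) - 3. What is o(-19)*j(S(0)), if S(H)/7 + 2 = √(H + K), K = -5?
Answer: 324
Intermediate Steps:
S(H) = -14 + 7*√(-5 + H) (S(H) = -14 + 7*√(H - 5) = -14 + 7*√(-5 + H))
o(u) = -8 + u
o(-19)*j(S(0)) = (-8 - 19)*(-12) = -27*(-12) = 324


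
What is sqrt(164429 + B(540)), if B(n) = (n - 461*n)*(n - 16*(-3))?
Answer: I*sqrt(145894771) ≈ 12079.0*I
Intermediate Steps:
B(n) = -460*n*(48 + n) (B(n) = (-460*n)*(n + 48) = (-460*n)*(48 + n) = -460*n*(48 + n))
sqrt(164429 + B(540)) = sqrt(164429 - 460*540*(48 + 540)) = sqrt(164429 - 460*540*588) = sqrt(164429 - 146059200) = sqrt(-145894771) = I*sqrt(145894771)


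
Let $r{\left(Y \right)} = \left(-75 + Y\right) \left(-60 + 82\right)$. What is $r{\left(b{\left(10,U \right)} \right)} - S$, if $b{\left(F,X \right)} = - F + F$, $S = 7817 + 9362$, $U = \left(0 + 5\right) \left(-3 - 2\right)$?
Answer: $-18829$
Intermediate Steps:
$U = -25$ ($U = 5 \left(-5\right) = -25$)
$S = 17179$
$b{\left(F,X \right)} = 0$
$r{\left(Y \right)} = -1650 + 22 Y$ ($r{\left(Y \right)} = \left(-75 + Y\right) 22 = -1650 + 22 Y$)
$r{\left(b{\left(10,U \right)} \right)} - S = \left(-1650 + 22 \cdot 0\right) - 17179 = \left(-1650 + 0\right) - 17179 = -1650 - 17179 = -18829$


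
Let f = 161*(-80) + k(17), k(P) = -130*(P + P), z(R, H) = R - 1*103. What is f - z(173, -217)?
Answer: -17370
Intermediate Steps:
z(R, H) = -103 + R (z(R, H) = R - 103 = -103 + R)
k(P) = -260*P
f = -17300 (f = 161*(-80) - 260*17 = -12880 - 4420 = -17300)
f - z(173, -217) = -17300 - (-103 + 173) = -17300 - 1*70 = -17300 - 70 = -17370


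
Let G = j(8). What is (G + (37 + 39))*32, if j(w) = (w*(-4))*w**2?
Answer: -63104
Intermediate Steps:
j(w) = -4*w**3 (j(w) = (-4*w)*w**2 = -4*w**3)
G = -2048 (G = -4*8**3 = -4*512 = -2048)
(G + (37 + 39))*32 = (-2048 + (37 + 39))*32 = (-2048 + 76)*32 = -1972*32 = -63104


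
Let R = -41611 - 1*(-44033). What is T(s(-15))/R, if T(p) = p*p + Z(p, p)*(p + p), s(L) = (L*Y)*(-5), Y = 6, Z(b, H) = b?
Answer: 303750/1211 ≈ 250.83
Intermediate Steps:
s(L) = -30*L (s(L) = (L*6)*(-5) = (6*L)*(-5) = -30*L)
R = 2422 (R = -41611 + 44033 = 2422)
T(p) = 3*p² (T(p) = p*p + p*(p + p) = p² + p*(2*p) = p² + 2*p² = 3*p²)
T(s(-15))/R = (3*(-30*(-15))²)/2422 = (3*450²)*(1/2422) = (3*202500)*(1/2422) = 607500*(1/2422) = 303750/1211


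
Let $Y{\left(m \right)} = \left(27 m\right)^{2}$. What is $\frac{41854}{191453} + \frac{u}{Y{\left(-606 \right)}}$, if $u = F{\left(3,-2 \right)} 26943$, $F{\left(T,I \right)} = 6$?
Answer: $\frac{624216408925}{2847491573274} \approx 0.21922$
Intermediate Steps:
$Y{\left(m \right)} = 729 m^{2}$
$u = 161658$ ($u = 6 \cdot 26943 = 161658$)
$\frac{41854}{191453} + \frac{u}{Y{\left(-606 \right)}} = \frac{41854}{191453} + \frac{161658}{729 \left(-606\right)^{2}} = 41854 \cdot \frac{1}{191453} + \frac{161658}{729 \cdot 367236} = \frac{41854}{191453} + \frac{161658}{267715044} = \frac{41854}{191453} + 161658 \cdot \frac{1}{267715044} = \frac{41854}{191453} + \frac{8981}{14873058} = \frac{624216408925}{2847491573274}$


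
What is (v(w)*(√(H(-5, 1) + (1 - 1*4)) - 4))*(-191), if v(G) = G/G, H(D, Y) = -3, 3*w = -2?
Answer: 764 - 191*I*√6 ≈ 764.0 - 467.85*I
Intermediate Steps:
w = -⅔ (w = (⅓)*(-2) = -⅔ ≈ -0.66667)
v(G) = 1
(v(w)*(√(H(-5, 1) + (1 - 1*4)) - 4))*(-191) = (1*(√(-3 + (1 - 1*4)) - 4))*(-191) = (1*(√(-3 + (1 - 4)) - 4))*(-191) = (1*(√(-3 - 3) - 4))*(-191) = (1*(√(-6) - 4))*(-191) = (1*(I*√6 - 4))*(-191) = (1*(-4 + I*√6))*(-191) = (-4 + I*√6)*(-191) = 764 - 191*I*√6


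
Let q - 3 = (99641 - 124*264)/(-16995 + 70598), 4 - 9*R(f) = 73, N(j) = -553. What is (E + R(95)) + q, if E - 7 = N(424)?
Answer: -88351441/160809 ≈ -549.42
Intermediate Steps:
R(f) = -23/3 (R(f) = 4/9 - ⅑*73 = 4/9 - 73/9 = -23/3)
E = -546 (E = 7 - 553 = -546)
q = 227714/53603 (q = 3 + (99641 - 124*264)/(-16995 + 70598) = 3 + (99641 - 32736)/53603 = 3 + 66905*(1/53603) = 3 + 66905/53603 = 227714/53603 ≈ 4.2482)
(E + R(95)) + q = (-546 - 23/3) + 227714/53603 = -1661/3 + 227714/53603 = -88351441/160809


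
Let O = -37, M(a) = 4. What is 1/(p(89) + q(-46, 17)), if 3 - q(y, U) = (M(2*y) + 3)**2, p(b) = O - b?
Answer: -1/172 ≈ -0.0058140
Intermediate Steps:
p(b) = -37 - b
q(y, U) = -46 (q(y, U) = 3 - (4 + 3)**2 = 3 - 1*7**2 = 3 - 1*49 = 3 - 49 = -46)
1/(p(89) + q(-46, 17)) = 1/((-37 - 1*89) - 46) = 1/((-37 - 89) - 46) = 1/(-126 - 46) = 1/(-172) = -1/172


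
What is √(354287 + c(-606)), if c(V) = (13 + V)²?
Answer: 4*√44121 ≈ 840.20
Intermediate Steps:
√(354287 + c(-606)) = √(354287 + (13 - 606)²) = √(354287 + (-593)²) = √(354287 + 351649) = √705936 = 4*√44121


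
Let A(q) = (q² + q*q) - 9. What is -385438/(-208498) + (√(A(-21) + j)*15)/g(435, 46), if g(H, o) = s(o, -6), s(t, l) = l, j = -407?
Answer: 192719/104249 - 5*√466/2 ≈ -52.119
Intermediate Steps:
g(H, o) = -6
A(q) = -9 + 2*q² (A(q) = (q² + q²) - 9 = 2*q² - 9 = -9 + 2*q²)
-385438/(-208498) + (√(A(-21) + j)*15)/g(435, 46) = -385438/(-208498) + (√((-9 + 2*(-21)²) - 407)*15)/(-6) = -385438*(-1/208498) + (√((-9 + 2*441) - 407)*15)*(-⅙) = 192719/104249 + (√((-9 + 882) - 407)*15)*(-⅙) = 192719/104249 + (√(873 - 407)*15)*(-⅙) = 192719/104249 + (√466*15)*(-⅙) = 192719/104249 + (15*√466)*(-⅙) = 192719/104249 - 5*√466/2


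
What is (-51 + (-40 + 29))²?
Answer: 3844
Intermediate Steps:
(-51 + (-40 + 29))² = (-51 - 11)² = (-62)² = 3844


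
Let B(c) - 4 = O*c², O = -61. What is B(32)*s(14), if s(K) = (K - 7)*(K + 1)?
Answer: -6558300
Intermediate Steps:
s(K) = (1 + K)*(-7 + K) (s(K) = (-7 + K)*(1 + K) = (1 + K)*(-7 + K))
B(c) = 4 - 61*c²
B(32)*s(14) = (4 - 61*32²)*(-7 + 14² - 6*14) = (4 - 61*1024)*(-7 + 196 - 84) = (4 - 62464)*105 = -62460*105 = -6558300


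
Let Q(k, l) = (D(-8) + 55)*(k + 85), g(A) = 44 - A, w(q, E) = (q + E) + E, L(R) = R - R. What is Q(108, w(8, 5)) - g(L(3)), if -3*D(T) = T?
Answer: 33257/3 ≈ 11086.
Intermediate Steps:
L(R) = 0
D(T) = -T/3
w(q, E) = q + 2*E (w(q, E) = (E + q) + E = q + 2*E)
Q(k, l) = 14705/3 + 173*k/3 (Q(k, l) = (-1/3*(-8) + 55)*(k + 85) = (8/3 + 55)*(85 + k) = 173*(85 + k)/3 = 14705/3 + 173*k/3)
Q(108, w(8, 5)) - g(L(3)) = (14705/3 + (173/3)*108) - (44 - 1*0) = (14705/3 + 6228) - (44 + 0) = 33389/3 - 1*44 = 33389/3 - 44 = 33257/3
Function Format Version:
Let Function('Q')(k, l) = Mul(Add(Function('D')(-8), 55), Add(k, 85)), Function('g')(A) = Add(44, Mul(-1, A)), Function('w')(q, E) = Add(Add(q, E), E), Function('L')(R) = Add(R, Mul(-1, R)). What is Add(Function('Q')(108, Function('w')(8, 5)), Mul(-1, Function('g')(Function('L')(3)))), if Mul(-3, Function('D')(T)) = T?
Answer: Rational(33257, 3) ≈ 11086.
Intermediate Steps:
Function('L')(R) = 0
Function('D')(T) = Mul(Rational(-1, 3), T)
Function('w')(q, E) = Add(q, Mul(2, E)) (Function('w')(q, E) = Add(Add(E, q), E) = Add(q, Mul(2, E)))
Function('Q')(k, l) = Add(Rational(14705, 3), Mul(Rational(173, 3), k)) (Function('Q')(k, l) = Mul(Add(Mul(Rational(-1, 3), -8), 55), Add(k, 85)) = Mul(Add(Rational(8, 3), 55), Add(85, k)) = Mul(Rational(173, 3), Add(85, k)) = Add(Rational(14705, 3), Mul(Rational(173, 3), k)))
Add(Function('Q')(108, Function('w')(8, 5)), Mul(-1, Function('g')(Function('L')(3)))) = Add(Add(Rational(14705, 3), Mul(Rational(173, 3), 108)), Mul(-1, Add(44, Mul(-1, 0)))) = Add(Add(Rational(14705, 3), 6228), Mul(-1, Add(44, 0))) = Add(Rational(33389, 3), Mul(-1, 44)) = Add(Rational(33389, 3), -44) = Rational(33257, 3)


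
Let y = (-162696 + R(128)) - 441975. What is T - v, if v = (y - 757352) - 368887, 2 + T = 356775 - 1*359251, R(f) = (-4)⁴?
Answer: 1728176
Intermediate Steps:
R(f) = 256
y = -604415 (y = (-162696 + 256) - 441975 = -162440 - 441975 = -604415)
T = -2478 (T = -2 + (356775 - 1*359251) = -2 + (356775 - 359251) = -2 - 2476 = -2478)
v = -1730654 (v = (-604415 - 757352) - 368887 = -1361767 - 368887 = -1730654)
T - v = -2478 - 1*(-1730654) = -2478 + 1730654 = 1728176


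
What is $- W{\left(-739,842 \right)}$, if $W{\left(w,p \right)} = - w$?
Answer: $-739$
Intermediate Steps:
$- W{\left(-739,842 \right)} = - \left(-1\right) \left(-739\right) = \left(-1\right) 739 = -739$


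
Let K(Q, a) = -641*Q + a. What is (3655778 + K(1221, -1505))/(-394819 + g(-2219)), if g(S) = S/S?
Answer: -478602/65803 ≈ -7.2733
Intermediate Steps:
g(S) = 1
K(Q, a) = a - 641*Q
(3655778 + K(1221, -1505))/(-394819 + g(-2219)) = (3655778 + (-1505 - 641*1221))/(-394819 + 1) = (3655778 + (-1505 - 782661))/(-394818) = (3655778 - 784166)*(-1/394818) = 2871612*(-1/394818) = -478602/65803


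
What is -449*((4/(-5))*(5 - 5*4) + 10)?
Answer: -9878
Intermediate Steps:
-449*((4/(-5))*(5 - 5*4) + 10) = -449*((4*(-⅕))*(5 - 20) + 10) = -449*(-⅘*(-15) + 10) = -449*(12 + 10) = -449*22 = -9878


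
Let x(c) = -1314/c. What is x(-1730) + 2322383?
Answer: 2008861952/865 ≈ 2.3224e+6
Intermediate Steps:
x(-1730) + 2322383 = -1314/(-1730) + 2322383 = -1314*(-1/1730) + 2322383 = 657/865 + 2322383 = 2008861952/865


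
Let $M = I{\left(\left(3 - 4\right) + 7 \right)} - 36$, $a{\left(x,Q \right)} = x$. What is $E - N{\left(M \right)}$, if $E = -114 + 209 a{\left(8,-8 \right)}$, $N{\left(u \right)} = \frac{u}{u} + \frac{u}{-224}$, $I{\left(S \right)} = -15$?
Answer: $\frac{348717}{224} \approx 1556.8$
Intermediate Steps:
$M = -51$ ($M = -15 - 36 = -51$)
$N{\left(u \right)} = 1 - \frac{u}{224}$ ($N{\left(u \right)} = 1 + u \left(- \frac{1}{224}\right) = 1 - \frac{u}{224}$)
$E = 1558$ ($E = -114 + 209 \cdot 8 = -114 + 1672 = 1558$)
$E - N{\left(M \right)} = 1558 - \left(1 - - \frac{51}{224}\right) = 1558 - \left(1 + \frac{51}{224}\right) = 1558 - \frac{275}{224} = \frac{348717}{224}$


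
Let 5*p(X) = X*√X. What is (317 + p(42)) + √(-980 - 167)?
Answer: 317 + 42*√42/5 + I*√1147 ≈ 371.44 + 33.867*I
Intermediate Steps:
p(X) = X^(3/2)/5 (p(X) = (X*√X)/5 = X^(3/2)/5)
(317 + p(42)) + √(-980 - 167) = (317 + 42^(3/2)/5) + √(-980 - 167) = (317 + (42*√42)/5) + √(-1147) = (317 + 42*√42/5) + I*√1147 = 317 + 42*√42/5 + I*√1147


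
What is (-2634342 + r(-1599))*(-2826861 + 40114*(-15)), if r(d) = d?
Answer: 9037510870311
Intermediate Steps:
(-2634342 + r(-1599))*(-2826861 + 40114*(-15)) = (-2634342 - 1599)*(-2826861 + 40114*(-15)) = -2635941*(-2826861 - 601710) = -2635941*(-3428571) = 9037510870311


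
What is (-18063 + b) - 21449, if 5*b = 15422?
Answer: -182138/5 ≈ -36428.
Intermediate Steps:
b = 15422/5 (b = (1/5)*15422 = 15422/5 ≈ 3084.4)
(-18063 + b) - 21449 = (-18063 + 15422/5) - 21449 = -74893/5 - 21449 = -182138/5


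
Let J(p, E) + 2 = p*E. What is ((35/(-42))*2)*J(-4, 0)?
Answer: 10/3 ≈ 3.3333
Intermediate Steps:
J(p, E) = -2 + E*p (J(p, E) = -2 + p*E = -2 + E*p)
((35/(-42))*2)*J(-4, 0) = ((35/(-42))*2)*(-2 + 0*(-4)) = ((35*(-1/42))*2)*(-2 + 0) = -⅚*2*(-2) = -5/3*(-2) = 10/3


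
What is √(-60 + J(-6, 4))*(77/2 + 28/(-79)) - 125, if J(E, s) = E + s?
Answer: -125 + 6027*I*√62/158 ≈ -125.0 + 300.36*I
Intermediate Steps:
√(-60 + J(-6, 4))*(77/2 + 28/(-79)) - 125 = √(-60 + (-6 + 4))*(77/2 + 28/(-79)) - 125 = √(-60 - 2)*(77*(½) + 28*(-1/79)) - 125 = √(-62)*(77/2 - 28/79) - 125 = (I*√62)*(6027/158) - 125 = 6027*I*√62/158 - 125 = -125 + 6027*I*√62/158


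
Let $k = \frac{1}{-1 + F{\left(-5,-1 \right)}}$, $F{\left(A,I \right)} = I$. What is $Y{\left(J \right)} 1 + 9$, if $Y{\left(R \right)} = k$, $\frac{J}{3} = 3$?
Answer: $\frac{17}{2} \approx 8.5$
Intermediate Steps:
$J = 9$ ($J = 3 \cdot 3 = 9$)
$k = - \frac{1}{2}$ ($k = \frac{1}{-1 - 1} = \frac{1}{-2} = - \frac{1}{2} \approx -0.5$)
$Y{\left(R \right)} = - \frac{1}{2}$
$Y{\left(J \right)} 1 + 9 = \left(- \frac{1}{2}\right) 1 + 9 = - \frac{1}{2} + 9 = \frac{17}{2}$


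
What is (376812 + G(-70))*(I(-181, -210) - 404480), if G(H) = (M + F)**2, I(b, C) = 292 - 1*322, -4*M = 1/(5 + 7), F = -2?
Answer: -175594606899535/1152 ≈ -1.5243e+11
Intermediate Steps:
M = -1/48 (M = -1/(4*(5 + 7)) = -1/4/12 = -1/4*1/12 = -1/48 ≈ -0.020833)
I(b, C) = -30 (I(b, C) = 292 - 322 = -30)
G(H) = 9409/2304 (G(H) = (-1/48 - 2)**2 = (-97/48)**2 = 9409/2304)
(376812 + G(-70))*(I(-181, -210) - 404480) = (376812 + 9409/2304)*(-30 - 404480) = (868184257/2304)*(-404510) = -175594606899535/1152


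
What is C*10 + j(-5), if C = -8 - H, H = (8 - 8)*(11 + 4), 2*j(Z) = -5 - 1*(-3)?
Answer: -81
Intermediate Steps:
j(Z) = -1 (j(Z) = (-5 - 1*(-3))/2 = (-5 + 3)/2 = (½)*(-2) = -1)
H = 0 (H = 0*15 = 0)
C = -8 (C = -8 - 1*0 = -8 + 0 = -8)
C*10 + j(-5) = -8*10 - 1 = -80 - 1 = -81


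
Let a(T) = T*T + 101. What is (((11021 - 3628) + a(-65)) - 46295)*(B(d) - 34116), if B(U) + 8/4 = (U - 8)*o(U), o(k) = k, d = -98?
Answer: 820488480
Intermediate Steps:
B(U) = -2 + U*(-8 + U) (B(U) = -2 + (U - 8)*U = -2 + (-8 + U)*U = -2 + U*(-8 + U))
a(T) = 101 + T² (a(T) = T² + 101 = 101 + T²)
(((11021 - 3628) + a(-65)) - 46295)*(B(d) - 34116) = (((11021 - 3628) + (101 + (-65)²)) - 46295)*((-2 + (-98)² - 8*(-98)) - 34116) = ((7393 + (101 + 4225)) - 46295)*((-2 + 9604 + 784) - 34116) = ((7393 + 4326) - 46295)*(10386 - 34116) = (11719 - 46295)*(-23730) = -34576*(-23730) = 820488480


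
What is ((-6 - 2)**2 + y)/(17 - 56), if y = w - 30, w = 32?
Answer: -22/13 ≈ -1.6923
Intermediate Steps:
y = 2 (y = 32 - 30 = 2)
((-6 - 2)**2 + y)/(17 - 56) = ((-6 - 2)**2 + 2)/(17 - 56) = ((-8)**2 + 2)/(-39) = -(64 + 2)/39 = -1/39*66 = -22/13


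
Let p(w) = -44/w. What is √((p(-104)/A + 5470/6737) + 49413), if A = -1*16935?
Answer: √434809025561194434664410/2966368470 ≈ 222.29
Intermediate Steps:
A = -16935
√((p(-104)/A + 5470/6737) + 49413) = √((-44/(-104)/(-16935) + 5470/6737) + 49413) = √((-44*(-1/104)*(-1/16935) + 5470*(1/6737)) + 49413) = √(((11/26)*(-1/16935) + 5470/6737) + 49413) = √((-11/440310 + 5470/6737) + 49413) = √(2408421593/2966368470 + 49413) = √(146579573629703/2966368470) = √434809025561194434664410/2966368470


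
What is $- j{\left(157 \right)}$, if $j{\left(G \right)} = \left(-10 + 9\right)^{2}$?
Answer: $-1$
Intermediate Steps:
$j{\left(G \right)} = 1$ ($j{\left(G \right)} = \left(-1\right)^{2} = 1$)
$- j{\left(157 \right)} = \left(-1\right) 1 = -1$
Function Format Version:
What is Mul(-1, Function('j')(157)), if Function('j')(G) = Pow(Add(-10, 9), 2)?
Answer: -1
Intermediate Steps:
Function('j')(G) = 1 (Function('j')(G) = Pow(-1, 2) = 1)
Mul(-1, Function('j')(157)) = Mul(-1, 1) = -1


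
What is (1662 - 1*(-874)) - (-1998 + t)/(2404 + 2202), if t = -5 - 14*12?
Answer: 11682987/4606 ≈ 2536.5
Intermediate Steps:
t = -173 (t = -5 - 168 = -173)
(1662 - 1*(-874)) - (-1998 + t)/(2404 + 2202) = (1662 - 1*(-874)) - (-1998 - 173)/(2404 + 2202) = (1662 + 874) - (-2171)/4606 = 2536 - (-2171)/4606 = 2536 - 1*(-2171/4606) = 2536 + 2171/4606 = 11682987/4606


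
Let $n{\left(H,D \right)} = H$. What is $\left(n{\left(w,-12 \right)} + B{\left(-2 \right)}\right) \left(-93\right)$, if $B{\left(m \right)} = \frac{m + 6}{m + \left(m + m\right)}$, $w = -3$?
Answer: $341$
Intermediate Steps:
$B{\left(m \right)} = \frac{6 + m}{3 m}$ ($B{\left(m \right)} = \frac{6 + m}{m + 2 m} = \frac{6 + m}{3 m}$)
$\left(n{\left(w,-12 \right)} + B{\left(-2 \right)}\right) \left(-93\right) = \left(-3 + \frac{6 - 2}{3 \left(-2\right)}\right) \left(-93\right) = \left(-3 + \frac{1}{3} \left(- \frac{1}{2}\right) 4\right) \left(-93\right) = \left(-3 - \frac{2}{3}\right) \left(-93\right) = \left(- \frac{11}{3}\right) \left(-93\right) = 341$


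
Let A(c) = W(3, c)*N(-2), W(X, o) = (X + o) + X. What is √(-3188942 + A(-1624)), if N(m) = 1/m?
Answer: 3*I*√354237 ≈ 1785.5*I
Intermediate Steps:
W(X, o) = o + 2*X
N(m) = 1/m
A(c) = -3 - c/2 (A(c) = (c + 2*3)/(-2) = (c + 6)*(-½) = (6 + c)*(-½) = -3 - c/2)
√(-3188942 + A(-1624)) = √(-3188942 + (-3 - ½*(-1624))) = √(-3188942 + (-3 + 812)) = √(-3188942 + 809) = √(-3188133) = 3*I*√354237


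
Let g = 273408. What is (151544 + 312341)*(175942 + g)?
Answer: 208446724750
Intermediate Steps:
(151544 + 312341)*(175942 + g) = (151544 + 312341)*(175942 + 273408) = 463885*449350 = 208446724750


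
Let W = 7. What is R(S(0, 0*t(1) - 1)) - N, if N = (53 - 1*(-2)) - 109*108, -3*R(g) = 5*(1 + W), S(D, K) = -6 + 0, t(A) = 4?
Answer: 35111/3 ≈ 11704.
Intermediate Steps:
S(D, K) = -6
R(g) = -40/3 (R(g) = -5*(1 + 7)/3 = -5*8/3 = -1/3*40 = -40/3)
N = -11717 (N = (53 + 2) - 11772 = 55 - 11772 = -11717)
R(S(0, 0*t(1) - 1)) - N = -40/3 - 1*(-11717) = -40/3 + 11717 = 35111/3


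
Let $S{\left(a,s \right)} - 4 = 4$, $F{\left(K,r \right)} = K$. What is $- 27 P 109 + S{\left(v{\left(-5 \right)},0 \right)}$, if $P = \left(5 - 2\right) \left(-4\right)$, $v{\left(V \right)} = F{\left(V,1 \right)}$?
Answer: $35324$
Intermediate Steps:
$v{\left(V \right)} = V$
$P = -12$ ($P = 3 \left(-4\right) = -12$)
$S{\left(a,s \right)} = 8$ ($S{\left(a,s \right)} = 4 + 4 = 8$)
$- 27 P 109 + S{\left(v{\left(-5 \right)},0 \right)} = \left(-27\right) \left(-12\right) 109 + 8 = 324 \cdot 109 + 8 = 35316 + 8 = 35324$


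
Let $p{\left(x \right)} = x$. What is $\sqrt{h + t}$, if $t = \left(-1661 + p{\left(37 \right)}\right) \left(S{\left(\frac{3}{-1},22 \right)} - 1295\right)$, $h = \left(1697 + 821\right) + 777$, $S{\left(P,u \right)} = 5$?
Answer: $\sqrt{2098255} \approx 1448.5$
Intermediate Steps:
$h = 3295$ ($h = 2518 + 777 = 3295$)
$t = 2094960$ ($t = \left(-1661 + 37\right) \left(5 - 1295\right) = \left(-1624\right) \left(-1290\right) = 2094960$)
$\sqrt{h + t} = \sqrt{3295 + 2094960} = \sqrt{2098255}$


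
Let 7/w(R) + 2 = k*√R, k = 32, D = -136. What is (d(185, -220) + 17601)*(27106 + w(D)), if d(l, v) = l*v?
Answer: -43599343951503/69634 + 2587088*I*√34/34817 ≈ -6.2612e+8 + 433.27*I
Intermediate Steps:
w(R) = 7/(-2 + 32*√R)
(d(185, -220) + 17601)*(27106 + w(D)) = (185*(-220) + 17601)*(27106 + 7/(2*(-1 + 16*√(-136)))) = (-40700 + 17601)*(27106 + 7/(2*(-1 + 16*(2*I*√34)))) = -23099*(27106 + 7/(2*(-1 + 32*I*√34))) = -626121494 - 161693/(2*(-1 + 32*I*√34))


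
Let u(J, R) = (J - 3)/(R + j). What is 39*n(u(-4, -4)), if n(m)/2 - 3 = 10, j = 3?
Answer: 1014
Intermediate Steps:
u(J, R) = (-3 + J)/(3 + R) (u(J, R) = (J - 3)/(R + 3) = (-3 + J)/(3 + R))
n(m) = 26 (n(m) = 6 + 2*10 = 6 + 20 = 26)
39*n(u(-4, -4)) = 39*26 = 1014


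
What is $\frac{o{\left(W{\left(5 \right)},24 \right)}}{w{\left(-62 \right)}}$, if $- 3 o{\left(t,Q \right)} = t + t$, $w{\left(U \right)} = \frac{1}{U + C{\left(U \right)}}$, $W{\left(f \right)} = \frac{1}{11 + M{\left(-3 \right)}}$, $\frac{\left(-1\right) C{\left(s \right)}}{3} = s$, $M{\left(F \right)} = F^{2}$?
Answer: $- \frac{62}{15} \approx -4.1333$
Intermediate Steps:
$C{\left(s \right)} = - 3 s$
$W{\left(f \right)} = \frac{1}{20}$ ($W{\left(f \right)} = \frac{1}{11 + \left(-3\right)^{2}} = \frac{1}{11 + 9} = \frac{1}{20}$)
$w{\left(U \right)} = - \frac{1}{2 U}$ ($w{\left(U \right)} = \frac{1}{U - 3 U} = \frac{1}{\left(-2\right) U} = - \frac{1}{2 U}$)
$o{\left(t,Q \right)} = - \frac{2 t}{3}$ ($o{\left(t,Q \right)} = - \frac{t + t}{3} = - \frac{2 t}{3}$)
$\frac{o{\left(W{\left(5 \right)},24 \right)}}{w{\left(-62 \right)}} = \frac{\left(- \frac{2}{3}\right) \frac{1}{20}}{\left(- \frac{1}{2}\right) \frac{1}{-62}} = - \frac{1}{30 \left(\left(- \frac{1}{2}\right) \left(- \frac{1}{62}\right)\right)} = - \frac{\frac{1}{\frac{1}{124}}}{30} = \left(- \frac{1}{30}\right) 124 = - \frac{62}{15}$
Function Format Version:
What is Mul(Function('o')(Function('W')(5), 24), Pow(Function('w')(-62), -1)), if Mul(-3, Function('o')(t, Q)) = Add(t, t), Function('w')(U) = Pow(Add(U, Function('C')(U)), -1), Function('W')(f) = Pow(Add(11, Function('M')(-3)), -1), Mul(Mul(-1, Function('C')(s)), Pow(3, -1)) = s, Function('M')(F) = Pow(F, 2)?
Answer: Rational(-62, 15) ≈ -4.1333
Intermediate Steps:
Function('C')(s) = Mul(-3, s)
Function('W')(f) = Rational(1, 20) (Function('W')(f) = Pow(Add(11, Pow(-3, 2)), -1) = Pow(Add(11, 9), -1) = Pow(20, -1) = Rational(1, 20))
Function('w')(U) = Mul(Rational(-1, 2), Pow(U, -1)) (Function('w')(U) = Pow(Add(U, Mul(-3, U)), -1) = Pow(Mul(-2, U), -1) = Mul(Rational(-1, 2), Pow(U, -1)))
Function('o')(t, Q) = Mul(Rational(-2, 3), t) (Function('o')(t, Q) = Mul(Rational(-1, 3), Add(t, t)) = Mul(Rational(-1, 3), Mul(2, t)) = Mul(Rational(-2, 3), t))
Mul(Function('o')(Function('W')(5), 24), Pow(Function('w')(-62), -1)) = Mul(Mul(Rational(-2, 3), Rational(1, 20)), Pow(Mul(Rational(-1, 2), Pow(-62, -1)), -1)) = Mul(Rational(-1, 30), Pow(Mul(Rational(-1, 2), Rational(-1, 62)), -1)) = Mul(Rational(-1, 30), Pow(Rational(1, 124), -1)) = Mul(Rational(-1, 30), 124) = Rational(-62, 15)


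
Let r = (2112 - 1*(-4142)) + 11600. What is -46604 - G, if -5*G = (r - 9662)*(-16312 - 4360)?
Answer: -169578044/5 ≈ -3.3916e+7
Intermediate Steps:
r = 17854 (r = (2112 + 4142) + 11600 = 6254 + 11600 = 17854)
G = 169345024/5 (G = -(17854 - 9662)*(-16312 - 4360)/5 = -8192*(-20672)/5 = -⅕*(-169345024) = 169345024/5 ≈ 3.3869e+7)
-46604 - G = -46604 - 1*169345024/5 = -46604 - 169345024/5 = -169578044/5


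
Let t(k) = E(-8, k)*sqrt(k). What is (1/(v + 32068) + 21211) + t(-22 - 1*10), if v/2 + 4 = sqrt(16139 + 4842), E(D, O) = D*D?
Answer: 5449952629924/256939919 - sqrt(20981)/513879838 + 256*I*sqrt(2) ≈ 21211.0 + 362.04*I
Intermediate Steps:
E(D, O) = D**2
v = -8 + 2*sqrt(20981) (v = -8 + 2*sqrt(16139 + 4842) = -8 + 2*sqrt(20981) ≈ 281.70)
t(k) = 64*sqrt(k) (t(k) = (-8)**2*sqrt(k) = 64*sqrt(k))
(1/(v + 32068) + 21211) + t(-22 - 1*10) = (1/((-8 + 2*sqrt(20981)) + 32068) + 21211) + 64*sqrt(-22 - 1*10) = (1/(32060 + 2*sqrt(20981)) + 21211) + 64*sqrt(-22 - 10) = (21211 + 1/(32060 + 2*sqrt(20981))) + 64*sqrt(-32) = (21211 + 1/(32060 + 2*sqrt(20981))) + 64*(4*I*sqrt(2)) = (21211 + 1/(32060 + 2*sqrt(20981))) + 256*I*sqrt(2) = 21211 + 1/(32060 + 2*sqrt(20981)) + 256*I*sqrt(2)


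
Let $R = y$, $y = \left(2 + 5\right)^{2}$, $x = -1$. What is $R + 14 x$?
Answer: $35$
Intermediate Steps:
$y = 49$ ($y = 7^{2} = 49$)
$R = 49$
$R + 14 x = 49 + 14 \left(-1\right) = 49 - 14 = 35$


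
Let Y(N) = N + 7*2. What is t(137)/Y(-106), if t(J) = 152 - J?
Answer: -15/92 ≈ -0.16304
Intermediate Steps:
Y(N) = 14 + N (Y(N) = N + 14 = 14 + N)
t(137)/Y(-106) = (152 - 1*137)/(14 - 106) = (152 - 137)/(-92) = 15*(-1/92) = -15/92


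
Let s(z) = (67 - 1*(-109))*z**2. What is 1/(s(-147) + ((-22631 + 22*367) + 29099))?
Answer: 1/3817726 ≈ 2.6194e-7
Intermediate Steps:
s(z) = 176*z**2 (s(z) = (67 + 109)*z**2 = 176*z**2)
1/(s(-147) + ((-22631 + 22*367) + 29099)) = 1/(176*(-147)**2 + ((-22631 + 22*367) + 29099)) = 1/(176*21609 + ((-22631 + 8074) + 29099)) = 1/(3803184 + (-14557 + 29099)) = 1/(3803184 + 14542) = 1/3817726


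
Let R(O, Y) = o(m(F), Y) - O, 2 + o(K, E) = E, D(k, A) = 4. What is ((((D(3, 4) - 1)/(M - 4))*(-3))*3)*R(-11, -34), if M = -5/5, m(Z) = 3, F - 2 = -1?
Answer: -135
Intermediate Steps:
F = 1 (F = 2 - 1 = 1)
o(K, E) = -2 + E
R(O, Y) = -2 + Y - O (R(O, Y) = (-2 + Y) - O = -2 + Y - O)
M = -1 (M = -5*1/5 = -1)
((((D(3, 4) - 1)/(M - 4))*(-3))*3)*R(-11, -34) = ((((4 - 1)/(-1 - 4))*(-3))*3)*(-2 - 34 - 1*(-11)) = (((3/(-5))*(-3))*3)*(-2 - 34 + 11) = (((3*(-1/5))*(-3))*3)*(-25) = (-3/5*(-3)*3)*(-25) = ((9/5)*3)*(-25) = (27/5)*(-25) = -135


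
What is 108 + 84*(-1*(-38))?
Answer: 3300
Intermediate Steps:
108 + 84*(-1*(-38)) = 108 + 84*38 = 108 + 3192 = 3300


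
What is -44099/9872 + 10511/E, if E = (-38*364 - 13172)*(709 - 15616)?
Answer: -4437972045395/993490013904 ≈ -4.4671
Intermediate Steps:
E = 402548628 (E = (-13832 - 13172)*(-14907) = -27004*(-14907) = 402548628)
-44099/9872 + 10511/E = -44099/9872 + 10511/402548628 = -4437972045395/993490013904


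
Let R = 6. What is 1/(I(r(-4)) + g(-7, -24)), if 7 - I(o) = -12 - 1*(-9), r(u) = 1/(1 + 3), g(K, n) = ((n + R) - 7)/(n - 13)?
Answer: 37/395 ≈ 0.093671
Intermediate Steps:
g(K, n) = (-1 + n)/(-13 + n) (g(K, n) = ((n + 6) - 7)/(n - 13) = ((6 + n) - 7)/(-13 + n) = (-1 + n)/(-13 + n))
r(u) = 1/4
I(o) = 10 (I(o) = 7 - (-12 - 1*(-9)) = 7 - (-12 + 9) = 7 - 1*(-3) = 7 + 3 = 10)
1/(I(r(-4)) + g(-7, -24)) = 1/(10 + (-1 - 24)/(-13 - 24)) = 1/(10 - 25/(-37)) = 1/(10 - 1/37*(-25)) = 1/(10 + 25/37) = 1/(395/37) = 37/395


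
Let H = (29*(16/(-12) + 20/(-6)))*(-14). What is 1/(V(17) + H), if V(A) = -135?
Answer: 3/5279 ≈ 0.00056829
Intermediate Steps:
H = 5684/3 (H = (29*(16*(-1/12) + 20*(-1/6)))*(-14) = (29*(-4/3 - 10/3))*(-14) = (29*(-14/3))*(-14) = -406/3*(-14) = 5684/3 ≈ 1894.7)
1/(V(17) + H) = 1/(-135 + 5684/3) = 1/(5279/3) = 3/5279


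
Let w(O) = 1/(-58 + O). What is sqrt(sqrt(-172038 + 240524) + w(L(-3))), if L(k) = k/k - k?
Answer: sqrt(-6 + 3564*sqrt(566))/18 ≈ 16.177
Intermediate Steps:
L(k) = 1 - k
sqrt(sqrt(-172038 + 240524) + w(L(-3))) = sqrt(sqrt(-172038 + 240524) + 1/(-58 + (1 - 1*(-3)))) = sqrt(sqrt(68486) + 1/(-58 + (1 + 3))) = sqrt(11*sqrt(566) + 1/(-58 + 4)) = sqrt(11*sqrt(566) + 1/(-54)) = sqrt(11*sqrt(566) - 1/54) = sqrt(-1/54 + 11*sqrt(566))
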